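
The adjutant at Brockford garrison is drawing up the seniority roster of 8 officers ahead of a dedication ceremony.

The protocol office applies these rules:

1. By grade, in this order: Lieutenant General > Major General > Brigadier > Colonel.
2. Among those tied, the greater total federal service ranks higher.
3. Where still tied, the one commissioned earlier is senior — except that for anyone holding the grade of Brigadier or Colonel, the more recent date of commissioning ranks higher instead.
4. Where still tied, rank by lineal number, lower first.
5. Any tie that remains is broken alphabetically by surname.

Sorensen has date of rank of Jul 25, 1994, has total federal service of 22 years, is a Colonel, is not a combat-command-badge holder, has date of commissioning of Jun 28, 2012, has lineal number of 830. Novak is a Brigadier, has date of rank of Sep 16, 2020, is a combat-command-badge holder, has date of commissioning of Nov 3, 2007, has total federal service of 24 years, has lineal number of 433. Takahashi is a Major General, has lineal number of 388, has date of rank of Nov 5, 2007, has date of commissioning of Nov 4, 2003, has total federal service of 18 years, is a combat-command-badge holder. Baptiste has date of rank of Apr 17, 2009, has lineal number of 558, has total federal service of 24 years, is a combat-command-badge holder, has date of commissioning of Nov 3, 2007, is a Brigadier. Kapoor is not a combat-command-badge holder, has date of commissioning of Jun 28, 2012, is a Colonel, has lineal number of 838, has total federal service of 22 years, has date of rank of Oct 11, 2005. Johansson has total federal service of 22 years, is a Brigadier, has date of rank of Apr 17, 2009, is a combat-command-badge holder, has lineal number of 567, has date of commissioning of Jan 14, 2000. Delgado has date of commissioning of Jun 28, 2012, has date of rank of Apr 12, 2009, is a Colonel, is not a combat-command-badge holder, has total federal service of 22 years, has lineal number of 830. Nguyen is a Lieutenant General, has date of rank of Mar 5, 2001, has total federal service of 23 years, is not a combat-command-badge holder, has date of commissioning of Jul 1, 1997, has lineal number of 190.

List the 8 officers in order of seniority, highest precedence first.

Nguyen, Takahashi, Novak, Baptiste, Johansson, Delgado, Sorensen, Kapoor

By grade: Nguyen (Lieutenant General); then Takahashi (Major General); then Novak, Baptiste and Johansson (Brigadier); then Delgado, Sorensen and Kapoor (Colonel).
Among Novak, Baptiste and Johansson, by total federal service (higher first): Novak and Baptiste (24 years) before Johansson (22 years).
Novak and Baptiste both have date of commissioning Nov 3, 2007, so the next rule applies.
Among Novak and Baptiste, by lineal number (lower first): Novak (433) before Baptiste (558).
Delgado, Sorensen and Kapoor all have total federal service 22 years, so the next rule applies.
Delgado, Sorensen and Kapoor all have date of commissioning Jun 28, 2012, so the next rule applies.
Among Delgado, Sorensen and Kapoor, by lineal number (lower first): Delgado and Sorensen (830) before Kapoor (838).
Among Delgado and Sorensen, alphabetically by surname: Delgado before Sorensen.
Full order: Nguyen, Takahashi, Novak, Baptiste, Johansson, Delgado, Sorensen, Kapoor.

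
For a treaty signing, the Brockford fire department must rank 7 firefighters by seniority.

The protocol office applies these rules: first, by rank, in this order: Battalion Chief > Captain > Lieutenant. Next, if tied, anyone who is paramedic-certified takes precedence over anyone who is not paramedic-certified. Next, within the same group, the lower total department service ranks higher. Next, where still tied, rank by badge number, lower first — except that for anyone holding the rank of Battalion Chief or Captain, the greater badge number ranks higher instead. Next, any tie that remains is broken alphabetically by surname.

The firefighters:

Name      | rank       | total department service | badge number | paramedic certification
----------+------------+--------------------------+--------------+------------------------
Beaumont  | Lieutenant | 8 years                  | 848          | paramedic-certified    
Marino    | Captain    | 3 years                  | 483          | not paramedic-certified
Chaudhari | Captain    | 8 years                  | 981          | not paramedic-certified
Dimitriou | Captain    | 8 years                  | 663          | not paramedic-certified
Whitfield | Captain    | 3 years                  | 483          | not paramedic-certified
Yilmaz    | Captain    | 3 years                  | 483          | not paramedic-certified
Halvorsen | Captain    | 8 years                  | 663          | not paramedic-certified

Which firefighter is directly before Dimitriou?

By rank: Marino, Whitfield, Yilmaz, Chaudhari, Dimitriou and Halvorsen (Captain); then Beaumont (Lieutenant).
Marino, Whitfield, Yilmaz, Chaudhari, Dimitriou and Halvorsen are each not paramedic-certified, so the next rule applies.
Among Marino, Whitfield, Yilmaz, Chaudhari, Dimitriou and Halvorsen, by total department service (lower first): Marino, Whitfield and Yilmaz (3 years) before Chaudhari, Dimitriou and Halvorsen (8 years).
Marino, Whitfield and Yilmaz all have badge number 483, so the next rule applies.
Among Marino, Whitfield and Yilmaz, alphabetically by surname: Marino before Whitfield before Yilmaz.
Among Chaudhari, Dimitriou and Halvorsen, by badge number (higher first) (reversed rule for this group): Chaudhari (981) before Dimitriou and Halvorsen (663).
Among Dimitriou and Halvorsen, alphabetically by surname: Dimitriou before Halvorsen.
Order: Marino, Whitfield, Yilmaz, Chaudhari, Dimitriou, Halvorsen, Beaumont.

Chaudhari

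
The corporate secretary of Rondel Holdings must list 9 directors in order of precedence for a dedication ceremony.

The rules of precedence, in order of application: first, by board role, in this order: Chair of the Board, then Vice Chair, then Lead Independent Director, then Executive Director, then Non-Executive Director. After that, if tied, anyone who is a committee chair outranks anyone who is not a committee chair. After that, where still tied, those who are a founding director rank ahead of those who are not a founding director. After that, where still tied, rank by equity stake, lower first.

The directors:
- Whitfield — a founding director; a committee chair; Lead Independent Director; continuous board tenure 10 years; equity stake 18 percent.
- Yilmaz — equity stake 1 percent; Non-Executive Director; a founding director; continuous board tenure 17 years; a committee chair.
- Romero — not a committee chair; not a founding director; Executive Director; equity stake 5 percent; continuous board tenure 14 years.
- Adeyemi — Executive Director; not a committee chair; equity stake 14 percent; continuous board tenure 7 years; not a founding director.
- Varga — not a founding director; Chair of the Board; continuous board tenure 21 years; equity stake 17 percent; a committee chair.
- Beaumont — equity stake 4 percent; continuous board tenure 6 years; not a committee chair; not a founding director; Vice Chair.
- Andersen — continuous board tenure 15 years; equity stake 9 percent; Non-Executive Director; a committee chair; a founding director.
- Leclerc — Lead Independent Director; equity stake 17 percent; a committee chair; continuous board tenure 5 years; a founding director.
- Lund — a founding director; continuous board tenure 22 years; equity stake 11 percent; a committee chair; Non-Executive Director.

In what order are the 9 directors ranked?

Varga, Beaumont, Leclerc, Whitfield, Romero, Adeyemi, Yilmaz, Andersen, Lund

By board role: Varga (Chair of the Board); then Beaumont (Vice Chair); then Leclerc and Whitfield (Lead Independent Director); then Romero and Adeyemi (Executive Director); then Yilmaz, Andersen and Lund (Non-Executive Director).
Leclerc and Whitfield are each a committee chair, so the next rule applies.
Leclerc and Whitfield are each a founding director, so the next rule applies.
Among Leclerc and Whitfield, by equity stake (lower first): Leclerc (17 percent) before Whitfield (18 percent).
Romero and Adeyemi are each not a committee chair, so the next rule applies.
Romero and Adeyemi are each not a founding director, so the next rule applies.
Among Romero and Adeyemi, by equity stake (lower first): Romero (5 percent) before Adeyemi (14 percent).
Yilmaz, Andersen and Lund are each a committee chair, so the next rule applies.
Yilmaz, Andersen and Lund are each a founding director, so the next rule applies.
Among Yilmaz, Andersen and Lund, by equity stake (lower first): Yilmaz (1 percent) before Andersen (9 percent) before Lund (11 percent).
Full order: Varga, Beaumont, Leclerc, Whitfield, Romero, Adeyemi, Yilmaz, Andersen, Lund.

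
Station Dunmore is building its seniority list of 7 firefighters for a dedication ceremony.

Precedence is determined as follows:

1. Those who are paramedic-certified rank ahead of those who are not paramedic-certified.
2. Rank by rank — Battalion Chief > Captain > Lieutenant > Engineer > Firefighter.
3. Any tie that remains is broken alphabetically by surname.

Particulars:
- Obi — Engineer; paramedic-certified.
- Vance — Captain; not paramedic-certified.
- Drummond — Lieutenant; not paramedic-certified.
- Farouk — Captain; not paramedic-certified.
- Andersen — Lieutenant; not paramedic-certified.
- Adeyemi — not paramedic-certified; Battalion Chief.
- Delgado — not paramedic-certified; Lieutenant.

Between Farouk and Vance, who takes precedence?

By the first rule: Obi (paramedic-certified); then Adeyemi, Farouk, Vance, Andersen, Delgado and Drummond (each not paramedic-certified).
Among Adeyemi, Farouk, Vance, Andersen, Delgado and Drummond, by rank: Adeyemi (Battalion Chief) before Farouk and Vance (Captain) before Andersen, Delgado and Drummond (Lieutenant).
Among Farouk and Vance, alphabetically by surname: Farouk before Vance.
Among Andersen, Delgado and Drummond, alphabetically by surname: Andersen before Delgado before Drummond.
So Farouk takes precedence.

Farouk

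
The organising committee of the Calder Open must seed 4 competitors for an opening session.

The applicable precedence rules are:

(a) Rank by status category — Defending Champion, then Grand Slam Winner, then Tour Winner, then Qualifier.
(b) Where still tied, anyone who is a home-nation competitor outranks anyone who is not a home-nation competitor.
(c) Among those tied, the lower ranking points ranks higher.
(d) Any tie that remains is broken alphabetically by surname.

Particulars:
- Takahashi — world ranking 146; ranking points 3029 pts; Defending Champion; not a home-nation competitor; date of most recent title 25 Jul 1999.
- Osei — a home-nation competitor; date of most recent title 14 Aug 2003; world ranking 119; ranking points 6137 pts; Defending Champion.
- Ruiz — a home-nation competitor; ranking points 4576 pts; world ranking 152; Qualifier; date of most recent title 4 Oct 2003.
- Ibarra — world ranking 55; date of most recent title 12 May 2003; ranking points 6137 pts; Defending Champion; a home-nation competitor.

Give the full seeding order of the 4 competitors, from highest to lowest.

Ibarra, Osei, Takahashi, Ruiz

By status category: Ibarra, Osei and Takahashi (Defending Champion); then Ruiz (Qualifier).
Among Ibarra, Osei and Takahashi, a home-nation competitor before not a home-nation competitor: Ibarra and Osei (a home-nation competitor) before Takahashi (not a home-nation competitor).
Ibarra and Osei both have ranking points 6137 pts, so the next rule applies.
Among Ibarra and Osei, alphabetically by surname: Ibarra before Osei.
Full order: Ibarra, Osei, Takahashi, Ruiz.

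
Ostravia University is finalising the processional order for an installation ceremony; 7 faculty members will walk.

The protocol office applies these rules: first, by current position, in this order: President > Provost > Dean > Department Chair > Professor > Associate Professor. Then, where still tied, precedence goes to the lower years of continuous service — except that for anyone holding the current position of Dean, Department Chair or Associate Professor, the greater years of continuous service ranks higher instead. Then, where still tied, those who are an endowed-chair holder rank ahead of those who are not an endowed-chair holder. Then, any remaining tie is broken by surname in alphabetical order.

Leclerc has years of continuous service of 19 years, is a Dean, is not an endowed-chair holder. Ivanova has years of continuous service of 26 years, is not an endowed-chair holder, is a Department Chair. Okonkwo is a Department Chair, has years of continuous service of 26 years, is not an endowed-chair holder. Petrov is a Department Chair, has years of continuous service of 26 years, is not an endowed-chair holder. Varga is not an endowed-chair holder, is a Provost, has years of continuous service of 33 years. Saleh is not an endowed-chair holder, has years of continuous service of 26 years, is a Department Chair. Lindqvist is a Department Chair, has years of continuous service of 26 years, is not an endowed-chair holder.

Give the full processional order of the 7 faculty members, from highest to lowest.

Varga, Leclerc, Ivanova, Lindqvist, Okonkwo, Petrov, Saleh

By current position: Varga (Provost); then Leclerc (Dean); then Ivanova, Lindqvist, Okonkwo, Petrov and Saleh (Department Chair).
Ivanova, Lindqvist, Okonkwo, Petrov and Saleh all have years of continuous service 26 years, so the next rule applies.
Ivanova, Lindqvist, Okonkwo, Petrov and Saleh are each not an endowed-chair holder, so the next rule applies.
Among Ivanova, Lindqvist, Okonkwo, Petrov and Saleh, alphabetically by surname: Ivanova before Lindqvist before Okonkwo before Petrov before Saleh.
Full order: Varga, Leclerc, Ivanova, Lindqvist, Okonkwo, Petrov, Saleh.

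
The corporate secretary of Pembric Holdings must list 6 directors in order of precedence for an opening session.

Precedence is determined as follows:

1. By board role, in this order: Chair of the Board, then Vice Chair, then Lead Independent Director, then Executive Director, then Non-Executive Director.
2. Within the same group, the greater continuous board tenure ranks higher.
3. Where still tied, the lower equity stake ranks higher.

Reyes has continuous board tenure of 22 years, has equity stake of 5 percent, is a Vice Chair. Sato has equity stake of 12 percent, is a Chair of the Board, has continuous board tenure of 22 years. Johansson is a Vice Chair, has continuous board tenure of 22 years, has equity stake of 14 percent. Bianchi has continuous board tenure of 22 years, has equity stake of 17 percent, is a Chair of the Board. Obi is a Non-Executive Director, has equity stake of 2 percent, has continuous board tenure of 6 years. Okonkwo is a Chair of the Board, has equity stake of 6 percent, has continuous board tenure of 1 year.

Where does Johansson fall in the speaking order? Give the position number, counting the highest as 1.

By board role: Sato, Bianchi and Okonkwo (Chair of the Board); then Reyes and Johansson (Vice Chair); then Obi (Non-Executive Director).
Among Sato, Bianchi and Okonkwo, by continuous board tenure (higher first): Sato and Bianchi (22 years) before Okonkwo (1 year).
Among Sato and Bianchi, by equity stake (lower first): Sato (12 percent) before Bianchi (17 percent).
Reyes and Johansson both have continuous board tenure 22 years, so the next rule applies.
Among Reyes and Johansson, by equity stake (lower first): Reyes (5 percent) before Johansson (14 percent).
Order: Sato, Bianchi, Okonkwo, Reyes, Johansson, Obi. So position 5.

5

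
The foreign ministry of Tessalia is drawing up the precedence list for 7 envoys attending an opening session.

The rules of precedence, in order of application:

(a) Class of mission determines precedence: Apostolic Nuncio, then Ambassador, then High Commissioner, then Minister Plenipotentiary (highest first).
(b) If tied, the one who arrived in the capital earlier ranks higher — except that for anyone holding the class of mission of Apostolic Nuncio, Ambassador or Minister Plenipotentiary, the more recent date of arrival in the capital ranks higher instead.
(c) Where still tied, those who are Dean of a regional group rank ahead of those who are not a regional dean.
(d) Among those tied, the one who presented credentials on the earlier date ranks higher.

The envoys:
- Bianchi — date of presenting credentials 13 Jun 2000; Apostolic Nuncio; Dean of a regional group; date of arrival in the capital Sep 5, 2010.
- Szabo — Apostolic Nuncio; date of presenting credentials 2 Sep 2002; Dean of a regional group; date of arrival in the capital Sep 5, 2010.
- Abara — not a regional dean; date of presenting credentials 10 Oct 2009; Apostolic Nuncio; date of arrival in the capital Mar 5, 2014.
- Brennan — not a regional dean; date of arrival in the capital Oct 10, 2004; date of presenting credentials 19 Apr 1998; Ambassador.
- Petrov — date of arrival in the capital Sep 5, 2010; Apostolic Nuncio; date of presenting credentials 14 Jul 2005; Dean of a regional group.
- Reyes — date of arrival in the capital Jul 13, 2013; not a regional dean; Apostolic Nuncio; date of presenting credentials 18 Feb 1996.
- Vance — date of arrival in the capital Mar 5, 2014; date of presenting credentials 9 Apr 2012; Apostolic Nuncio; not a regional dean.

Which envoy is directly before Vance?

Abara

By class of mission: Abara, Vance, Reyes, Bianchi, Szabo and Petrov (Apostolic Nuncio); then Brennan (Ambassador).
Among Abara, Vance, Reyes, Bianchi, Szabo and Petrov, by date of arrival in the capital (later first) (reversed rule for this group): Abara and Vance (Mar 5, 2014) before Reyes (Jul 13, 2013) before Bianchi, Szabo and Petrov (Sep 5, 2010).
Abara and Vance are each not a regional dean, so the next rule applies.
Among Abara and Vance, by date of presenting credentials (earlier first): Abara (10 Oct 2009) before Vance (9 Apr 2012).
Bianchi, Szabo and Petrov are each Dean of a regional group, so the next rule applies.
Among Bianchi, Szabo and Petrov, by date of presenting credentials (earlier first): Bianchi (13 Jun 2000) before Szabo (2 Sep 2002) before Petrov (14 Jul 2005).
Order: Abara, Vance, Reyes, Bianchi, Szabo, Petrov, Brennan.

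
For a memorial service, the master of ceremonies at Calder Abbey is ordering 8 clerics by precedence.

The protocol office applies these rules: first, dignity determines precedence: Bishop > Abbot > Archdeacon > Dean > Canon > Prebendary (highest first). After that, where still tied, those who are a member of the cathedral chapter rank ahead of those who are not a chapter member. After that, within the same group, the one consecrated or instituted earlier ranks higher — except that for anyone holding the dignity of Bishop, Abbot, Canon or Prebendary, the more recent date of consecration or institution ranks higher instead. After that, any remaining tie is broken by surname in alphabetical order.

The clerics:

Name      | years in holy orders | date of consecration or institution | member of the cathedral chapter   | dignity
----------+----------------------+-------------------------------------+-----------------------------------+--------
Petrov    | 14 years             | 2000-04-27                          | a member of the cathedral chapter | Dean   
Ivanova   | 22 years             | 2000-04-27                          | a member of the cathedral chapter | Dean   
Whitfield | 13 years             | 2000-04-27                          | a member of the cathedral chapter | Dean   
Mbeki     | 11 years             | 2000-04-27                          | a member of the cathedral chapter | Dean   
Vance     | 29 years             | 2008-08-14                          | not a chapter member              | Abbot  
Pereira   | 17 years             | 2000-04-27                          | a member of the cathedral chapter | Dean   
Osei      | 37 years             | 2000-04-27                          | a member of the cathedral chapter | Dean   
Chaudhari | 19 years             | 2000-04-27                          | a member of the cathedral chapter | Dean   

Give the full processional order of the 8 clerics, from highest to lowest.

Vance, Chaudhari, Ivanova, Mbeki, Osei, Pereira, Petrov, Whitfield

By dignity: Vance (Abbot); then Chaudhari, Ivanova, Mbeki, Osei, Pereira, Petrov and Whitfield (Dean).
Chaudhari, Ivanova, Mbeki, Osei, Pereira, Petrov and Whitfield are each a member of the cathedral chapter, so the next rule applies.
Chaudhari, Ivanova, Mbeki, Osei, Pereira, Petrov and Whitfield all have date of consecration or institution 2000-04-27, so the next rule applies.
Among Chaudhari, Ivanova, Mbeki, Osei, Pereira, Petrov and Whitfield, alphabetically by surname: Chaudhari before Ivanova before Mbeki before Osei before Pereira before Petrov before Whitfield.
Full order: Vance, Chaudhari, Ivanova, Mbeki, Osei, Pereira, Petrov, Whitfield.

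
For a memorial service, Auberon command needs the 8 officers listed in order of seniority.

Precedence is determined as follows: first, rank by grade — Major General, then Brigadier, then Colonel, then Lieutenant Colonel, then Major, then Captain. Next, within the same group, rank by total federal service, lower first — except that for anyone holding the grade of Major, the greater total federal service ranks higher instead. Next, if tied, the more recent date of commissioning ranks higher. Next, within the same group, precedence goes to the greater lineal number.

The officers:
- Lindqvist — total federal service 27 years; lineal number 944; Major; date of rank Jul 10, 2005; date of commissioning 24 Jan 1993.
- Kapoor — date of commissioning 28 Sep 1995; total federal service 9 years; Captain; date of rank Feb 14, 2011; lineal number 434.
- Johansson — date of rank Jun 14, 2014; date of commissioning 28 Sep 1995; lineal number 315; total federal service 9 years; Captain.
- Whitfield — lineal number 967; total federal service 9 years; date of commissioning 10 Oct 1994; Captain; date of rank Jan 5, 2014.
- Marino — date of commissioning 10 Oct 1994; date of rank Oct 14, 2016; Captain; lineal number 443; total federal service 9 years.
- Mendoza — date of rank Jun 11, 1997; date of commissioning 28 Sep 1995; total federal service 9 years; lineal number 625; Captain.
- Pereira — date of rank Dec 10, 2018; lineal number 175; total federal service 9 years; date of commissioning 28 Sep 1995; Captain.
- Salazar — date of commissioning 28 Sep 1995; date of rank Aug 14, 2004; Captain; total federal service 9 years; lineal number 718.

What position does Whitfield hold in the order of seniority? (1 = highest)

By grade: Lindqvist (Major); then Salazar, Mendoza, Kapoor, Johansson, Pereira, Whitfield and Marino (Captain).
Salazar, Mendoza, Kapoor, Johansson, Pereira, Whitfield and Marino all have total federal service 9 years, so the next rule applies.
Among Salazar, Mendoza, Kapoor, Johansson, Pereira, Whitfield and Marino, by date of commissioning (later first): Salazar, Mendoza, Kapoor, Johansson and Pereira (28 Sep 1995) before Whitfield and Marino (10 Oct 1994).
Among Salazar, Mendoza, Kapoor, Johansson and Pereira, by lineal number (higher first): Salazar (718) before Mendoza (625) before Kapoor (434) before Johansson (315) before Pereira (175).
Among Whitfield and Marino, by lineal number (higher first): Whitfield (967) before Marino (443).
Order: Lindqvist, Salazar, Mendoza, Kapoor, Johansson, Pereira, Whitfield, Marino. So position 7.

7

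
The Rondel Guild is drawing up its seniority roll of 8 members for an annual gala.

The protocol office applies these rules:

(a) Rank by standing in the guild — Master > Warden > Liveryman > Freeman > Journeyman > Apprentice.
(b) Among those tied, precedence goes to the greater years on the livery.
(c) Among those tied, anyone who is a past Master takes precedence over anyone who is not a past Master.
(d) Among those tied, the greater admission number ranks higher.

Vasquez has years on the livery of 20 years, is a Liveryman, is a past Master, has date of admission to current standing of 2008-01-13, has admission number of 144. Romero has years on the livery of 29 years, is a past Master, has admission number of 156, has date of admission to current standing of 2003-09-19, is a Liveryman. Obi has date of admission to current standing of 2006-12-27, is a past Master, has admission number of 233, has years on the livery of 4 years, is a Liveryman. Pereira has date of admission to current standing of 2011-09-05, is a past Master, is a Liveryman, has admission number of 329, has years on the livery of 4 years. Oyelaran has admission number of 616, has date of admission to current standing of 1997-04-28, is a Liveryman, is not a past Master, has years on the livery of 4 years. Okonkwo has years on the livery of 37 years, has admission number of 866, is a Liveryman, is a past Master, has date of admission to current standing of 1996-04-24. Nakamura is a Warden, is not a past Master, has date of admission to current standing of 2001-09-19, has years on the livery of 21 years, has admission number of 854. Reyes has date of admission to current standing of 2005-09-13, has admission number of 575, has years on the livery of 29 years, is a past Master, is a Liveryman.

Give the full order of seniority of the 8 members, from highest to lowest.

By standing in the guild: Nakamura (Warden); then Okonkwo, Reyes, Romero, Vasquez, Pereira, Obi and Oyelaran (Liveryman).
Among Okonkwo, Reyes, Romero, Vasquez, Pereira, Obi and Oyelaran, by years on the livery (higher first): Okonkwo (37 years) before Reyes and Romero (29 years) before Vasquez (20 years) before Pereira, Obi and Oyelaran (4 years).
Reyes and Romero are each a past Master, so the next rule applies.
Among Reyes and Romero, by admission number (higher first): Reyes (575) before Romero (156).
Among Pereira, Obi and Oyelaran, a past Master before not a past Master: Pereira and Obi (a past Master) before Oyelaran (not a past Master).
Among Pereira and Obi, by admission number (higher first): Pereira (329) before Obi (233).
Full order: Nakamura, Okonkwo, Reyes, Romero, Vasquez, Pereira, Obi, Oyelaran.

Nakamura, Okonkwo, Reyes, Romero, Vasquez, Pereira, Obi, Oyelaran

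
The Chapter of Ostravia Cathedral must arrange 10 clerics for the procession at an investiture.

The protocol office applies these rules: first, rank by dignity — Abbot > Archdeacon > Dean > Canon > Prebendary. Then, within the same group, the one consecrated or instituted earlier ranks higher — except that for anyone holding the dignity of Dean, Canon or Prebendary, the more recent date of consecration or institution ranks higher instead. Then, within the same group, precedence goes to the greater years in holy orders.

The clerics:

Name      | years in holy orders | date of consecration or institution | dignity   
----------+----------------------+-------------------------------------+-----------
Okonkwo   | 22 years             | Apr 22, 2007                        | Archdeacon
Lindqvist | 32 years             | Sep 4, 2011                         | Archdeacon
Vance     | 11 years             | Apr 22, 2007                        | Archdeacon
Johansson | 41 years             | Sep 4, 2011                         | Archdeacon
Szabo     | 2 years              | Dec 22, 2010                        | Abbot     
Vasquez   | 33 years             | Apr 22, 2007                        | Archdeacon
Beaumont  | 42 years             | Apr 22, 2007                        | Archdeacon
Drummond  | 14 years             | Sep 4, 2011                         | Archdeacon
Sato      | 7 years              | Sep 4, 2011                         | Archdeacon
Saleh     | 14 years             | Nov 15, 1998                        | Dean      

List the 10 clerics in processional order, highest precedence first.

By dignity: Szabo (Abbot); then Beaumont, Vasquez, Okonkwo, Vance, Johansson, Lindqvist, Drummond and Sato (Archdeacon); then Saleh (Dean).
Among Beaumont, Vasquez, Okonkwo, Vance, Johansson, Lindqvist, Drummond and Sato, by date of consecration or institution (earlier first): Beaumont, Vasquez, Okonkwo and Vance (Apr 22, 2007) before Johansson, Lindqvist, Drummond and Sato (Sep 4, 2011).
Among Beaumont, Vasquez, Okonkwo and Vance, by years in holy orders (higher first): Beaumont (42 years) before Vasquez (33 years) before Okonkwo (22 years) before Vance (11 years).
Among Johansson, Lindqvist, Drummond and Sato, by years in holy orders (higher first): Johansson (41 years) before Lindqvist (32 years) before Drummond (14 years) before Sato (7 years).
Full order: Szabo, Beaumont, Vasquez, Okonkwo, Vance, Johansson, Lindqvist, Drummond, Sato, Saleh.

Szabo, Beaumont, Vasquez, Okonkwo, Vance, Johansson, Lindqvist, Drummond, Sato, Saleh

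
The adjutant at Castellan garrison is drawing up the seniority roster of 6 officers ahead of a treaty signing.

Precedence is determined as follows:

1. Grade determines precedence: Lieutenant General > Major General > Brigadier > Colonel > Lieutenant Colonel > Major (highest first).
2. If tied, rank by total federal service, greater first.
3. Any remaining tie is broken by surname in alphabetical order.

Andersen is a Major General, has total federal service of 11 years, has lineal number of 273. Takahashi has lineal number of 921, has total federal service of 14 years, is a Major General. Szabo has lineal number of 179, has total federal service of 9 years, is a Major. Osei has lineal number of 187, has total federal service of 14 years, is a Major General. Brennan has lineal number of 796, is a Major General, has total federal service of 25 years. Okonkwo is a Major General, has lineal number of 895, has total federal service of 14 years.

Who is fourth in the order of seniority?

By grade: Brennan, Okonkwo, Osei, Takahashi and Andersen (Major General); then Szabo (Major).
Among Brennan, Okonkwo, Osei, Takahashi and Andersen, by total federal service (higher first): Brennan (25 years) before Okonkwo, Osei and Takahashi (14 years) before Andersen (11 years).
Among Okonkwo, Osei and Takahashi, alphabetically by surname: Okonkwo before Osei before Takahashi.
Order: Brennan, Okonkwo, Osei, Takahashi, Andersen, Szabo.

Takahashi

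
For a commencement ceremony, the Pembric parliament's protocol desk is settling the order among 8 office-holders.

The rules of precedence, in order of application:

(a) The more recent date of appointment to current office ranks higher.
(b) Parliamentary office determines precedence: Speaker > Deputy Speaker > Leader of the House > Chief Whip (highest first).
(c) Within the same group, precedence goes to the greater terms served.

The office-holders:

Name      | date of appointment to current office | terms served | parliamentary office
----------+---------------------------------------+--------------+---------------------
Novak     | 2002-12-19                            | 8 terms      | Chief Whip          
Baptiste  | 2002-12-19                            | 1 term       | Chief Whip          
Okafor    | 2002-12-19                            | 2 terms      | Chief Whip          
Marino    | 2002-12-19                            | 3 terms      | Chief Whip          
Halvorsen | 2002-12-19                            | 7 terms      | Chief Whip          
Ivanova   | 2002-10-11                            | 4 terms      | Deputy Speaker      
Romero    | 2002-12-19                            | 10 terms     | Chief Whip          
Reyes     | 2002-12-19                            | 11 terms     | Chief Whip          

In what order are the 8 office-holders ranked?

Reyes, Romero, Novak, Halvorsen, Marino, Okafor, Baptiste, Ivanova

By date of appointment to current office (later first): Reyes, Romero, Novak, Halvorsen, Marino, Okafor and Baptiste (each 2002-12-19); then Ivanova (2002-10-11).
Reyes, Romero, Novak, Halvorsen, Marino, Okafor and Baptiste are each Chief Whip, so the next rule applies.
Among Reyes, Romero, Novak, Halvorsen, Marino, Okafor and Baptiste, by terms served (higher first): Reyes (11 terms) before Romero (10 terms) before Novak (8 terms) before Halvorsen (7 terms) before Marino (3 terms) before Okafor (2 terms) before Baptiste (1 term).
Full order: Reyes, Romero, Novak, Halvorsen, Marino, Okafor, Baptiste, Ivanova.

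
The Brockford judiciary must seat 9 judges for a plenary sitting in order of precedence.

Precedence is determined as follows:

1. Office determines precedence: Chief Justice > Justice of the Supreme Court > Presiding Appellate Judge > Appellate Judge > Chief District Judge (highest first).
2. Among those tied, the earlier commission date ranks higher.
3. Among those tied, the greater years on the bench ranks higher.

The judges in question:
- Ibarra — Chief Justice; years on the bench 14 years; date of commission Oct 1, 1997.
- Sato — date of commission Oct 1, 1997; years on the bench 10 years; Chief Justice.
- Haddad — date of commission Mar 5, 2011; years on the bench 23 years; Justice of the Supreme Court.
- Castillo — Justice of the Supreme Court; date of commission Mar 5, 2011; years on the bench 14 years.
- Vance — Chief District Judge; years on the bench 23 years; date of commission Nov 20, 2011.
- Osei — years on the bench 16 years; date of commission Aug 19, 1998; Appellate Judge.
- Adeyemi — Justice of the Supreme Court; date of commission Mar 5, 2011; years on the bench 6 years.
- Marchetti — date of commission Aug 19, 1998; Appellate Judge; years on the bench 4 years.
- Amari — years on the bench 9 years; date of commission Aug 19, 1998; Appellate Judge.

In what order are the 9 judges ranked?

By office: Ibarra and Sato (Chief Justice); then Haddad, Castillo and Adeyemi (Justice of the Supreme Court); then Osei, Amari and Marchetti (Appellate Judge); then Vance (Chief District Judge).
Ibarra and Sato both have date of commission Oct 1, 1997, so the next rule applies.
Among Ibarra and Sato, by years on the bench (higher first): Ibarra (14 years) before Sato (10 years).
Haddad, Castillo and Adeyemi all have date of commission Mar 5, 2011, so the next rule applies.
Among Haddad, Castillo and Adeyemi, by years on the bench (higher first): Haddad (23 years) before Castillo (14 years) before Adeyemi (6 years).
Osei, Amari and Marchetti all have date of commission Aug 19, 1998, so the next rule applies.
Among Osei, Amari and Marchetti, by years on the bench (higher first): Osei (16 years) before Amari (9 years) before Marchetti (4 years).
Full order: Ibarra, Sato, Haddad, Castillo, Adeyemi, Osei, Amari, Marchetti, Vance.

Ibarra, Sato, Haddad, Castillo, Adeyemi, Osei, Amari, Marchetti, Vance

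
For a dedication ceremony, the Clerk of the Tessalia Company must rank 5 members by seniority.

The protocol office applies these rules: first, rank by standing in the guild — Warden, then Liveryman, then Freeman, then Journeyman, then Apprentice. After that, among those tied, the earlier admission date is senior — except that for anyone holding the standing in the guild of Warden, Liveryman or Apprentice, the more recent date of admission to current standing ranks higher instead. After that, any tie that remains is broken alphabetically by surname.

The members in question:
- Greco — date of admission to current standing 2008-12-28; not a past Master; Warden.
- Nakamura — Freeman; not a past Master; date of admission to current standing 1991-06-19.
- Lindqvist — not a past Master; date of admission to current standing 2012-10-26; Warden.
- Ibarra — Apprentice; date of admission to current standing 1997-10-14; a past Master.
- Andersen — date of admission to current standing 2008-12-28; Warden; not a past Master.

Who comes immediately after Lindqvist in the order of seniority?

By standing in the guild: Lindqvist, Andersen and Greco (Warden); then Nakamura (Freeman); then Ibarra (Apprentice).
Among Lindqvist, Andersen and Greco, by date of admission to current standing (later first) (reversed rule for this group): Lindqvist (2012-10-26) before Andersen and Greco (2008-12-28).
Among Andersen and Greco, alphabetically by surname: Andersen before Greco.
Order: Lindqvist, Andersen, Greco, Nakamura, Ibarra.

Andersen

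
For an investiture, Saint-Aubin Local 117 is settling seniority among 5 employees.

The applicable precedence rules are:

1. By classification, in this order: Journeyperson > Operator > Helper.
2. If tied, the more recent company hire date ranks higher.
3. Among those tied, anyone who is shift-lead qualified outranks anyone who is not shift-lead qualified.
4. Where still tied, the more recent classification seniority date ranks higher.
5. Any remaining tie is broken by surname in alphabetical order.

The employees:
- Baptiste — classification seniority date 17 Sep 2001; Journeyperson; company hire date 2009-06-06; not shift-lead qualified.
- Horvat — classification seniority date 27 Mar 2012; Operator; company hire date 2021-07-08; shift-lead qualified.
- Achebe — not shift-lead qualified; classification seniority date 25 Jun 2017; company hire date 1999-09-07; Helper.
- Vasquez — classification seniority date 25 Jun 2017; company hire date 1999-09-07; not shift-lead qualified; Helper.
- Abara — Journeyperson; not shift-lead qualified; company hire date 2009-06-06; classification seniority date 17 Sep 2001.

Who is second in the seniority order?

By classification: Abara and Baptiste (Journeyperson); then Horvat (Operator); then Achebe and Vasquez (Helper).
Abara and Baptiste both have company hire date 2009-06-06, so the next rule applies.
Abara and Baptiste are each not shift-lead qualified, so the next rule applies.
Abara and Baptiste both have classification seniority date 17 Sep 2001, so the next rule applies.
Among Abara and Baptiste, alphabetically by surname: Abara before Baptiste.
Achebe and Vasquez both have company hire date 1999-09-07, so the next rule applies.
Achebe and Vasquez are each not shift-lead qualified, so the next rule applies.
Achebe and Vasquez both have classification seniority date 25 Jun 2017, so the next rule applies.
Among Achebe and Vasquez, alphabetically by surname: Achebe before Vasquez.
Order: Abara, Baptiste, Horvat, Achebe, Vasquez.

Baptiste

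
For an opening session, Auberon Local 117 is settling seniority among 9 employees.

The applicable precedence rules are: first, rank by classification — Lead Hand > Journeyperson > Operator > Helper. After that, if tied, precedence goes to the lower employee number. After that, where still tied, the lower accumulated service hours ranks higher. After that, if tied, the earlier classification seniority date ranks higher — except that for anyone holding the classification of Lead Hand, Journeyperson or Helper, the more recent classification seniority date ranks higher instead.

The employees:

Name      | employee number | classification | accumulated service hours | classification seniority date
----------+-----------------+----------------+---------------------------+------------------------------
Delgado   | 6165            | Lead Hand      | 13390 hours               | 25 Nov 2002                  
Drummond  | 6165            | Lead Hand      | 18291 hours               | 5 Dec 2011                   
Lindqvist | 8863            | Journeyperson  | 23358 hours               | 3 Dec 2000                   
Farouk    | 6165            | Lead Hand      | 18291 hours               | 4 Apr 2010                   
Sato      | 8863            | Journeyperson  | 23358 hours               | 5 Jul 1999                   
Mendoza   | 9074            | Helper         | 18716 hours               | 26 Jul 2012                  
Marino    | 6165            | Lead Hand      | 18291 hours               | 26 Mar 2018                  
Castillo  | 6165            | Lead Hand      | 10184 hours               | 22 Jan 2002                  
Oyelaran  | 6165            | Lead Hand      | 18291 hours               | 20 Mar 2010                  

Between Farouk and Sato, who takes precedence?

Farouk

By classification: Castillo, Delgado, Marino, Drummond, Farouk and Oyelaran (Lead Hand); then Lindqvist and Sato (Journeyperson); then Mendoza (Helper).
Castillo, Delgado, Marino, Drummond, Farouk and Oyelaran all have employee number 6165, so the next rule applies.
Among Castillo, Delgado, Marino, Drummond, Farouk and Oyelaran, by accumulated service hours (lower first): Castillo (10184 hours) before Delgado (13390 hours) before Marino, Drummond, Farouk and Oyelaran (18291 hours).
Among Marino, Drummond, Farouk and Oyelaran, by classification seniority date (later first) (reversed rule for this group): Marino (26 Mar 2018) before Drummond (5 Dec 2011) before Farouk (4 Apr 2010) before Oyelaran (20 Mar 2010).
Lindqvist and Sato both have employee number 8863, so the next rule applies.
Lindqvist and Sato both have accumulated service hours 23358 hours, so the next rule applies.
Among Lindqvist and Sato, by classification seniority date (later first) (reversed rule for this group): Lindqvist (3 Dec 2000) before Sato (5 Jul 1999).
So Farouk takes precedence.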